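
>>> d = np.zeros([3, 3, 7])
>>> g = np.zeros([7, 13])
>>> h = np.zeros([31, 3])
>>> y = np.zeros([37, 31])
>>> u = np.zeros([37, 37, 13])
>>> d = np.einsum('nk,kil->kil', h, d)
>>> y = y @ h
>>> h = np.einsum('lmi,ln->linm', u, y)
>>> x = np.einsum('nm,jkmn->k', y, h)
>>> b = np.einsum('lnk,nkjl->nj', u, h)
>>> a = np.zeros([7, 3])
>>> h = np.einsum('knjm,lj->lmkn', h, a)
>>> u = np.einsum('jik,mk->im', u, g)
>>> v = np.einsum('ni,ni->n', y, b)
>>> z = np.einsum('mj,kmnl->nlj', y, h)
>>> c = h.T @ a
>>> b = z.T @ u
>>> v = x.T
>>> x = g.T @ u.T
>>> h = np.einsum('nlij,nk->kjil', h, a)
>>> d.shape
(3, 3, 7)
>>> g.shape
(7, 13)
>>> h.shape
(3, 13, 37, 37)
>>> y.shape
(37, 3)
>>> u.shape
(37, 7)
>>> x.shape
(13, 37)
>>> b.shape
(3, 13, 7)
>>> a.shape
(7, 3)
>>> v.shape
(13,)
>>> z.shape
(37, 13, 3)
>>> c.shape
(13, 37, 37, 3)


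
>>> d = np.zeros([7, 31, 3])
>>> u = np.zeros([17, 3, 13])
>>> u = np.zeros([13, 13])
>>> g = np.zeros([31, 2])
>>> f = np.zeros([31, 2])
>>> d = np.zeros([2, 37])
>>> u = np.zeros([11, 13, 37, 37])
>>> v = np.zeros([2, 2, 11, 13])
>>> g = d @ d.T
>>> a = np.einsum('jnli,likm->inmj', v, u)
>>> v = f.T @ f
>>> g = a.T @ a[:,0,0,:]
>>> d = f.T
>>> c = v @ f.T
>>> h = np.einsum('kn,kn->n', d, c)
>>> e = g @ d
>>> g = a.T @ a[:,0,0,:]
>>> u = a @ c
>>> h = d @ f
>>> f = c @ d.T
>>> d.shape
(2, 31)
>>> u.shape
(13, 2, 37, 31)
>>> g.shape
(2, 37, 2, 2)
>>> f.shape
(2, 2)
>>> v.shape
(2, 2)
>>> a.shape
(13, 2, 37, 2)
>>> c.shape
(2, 31)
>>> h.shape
(2, 2)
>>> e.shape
(2, 37, 2, 31)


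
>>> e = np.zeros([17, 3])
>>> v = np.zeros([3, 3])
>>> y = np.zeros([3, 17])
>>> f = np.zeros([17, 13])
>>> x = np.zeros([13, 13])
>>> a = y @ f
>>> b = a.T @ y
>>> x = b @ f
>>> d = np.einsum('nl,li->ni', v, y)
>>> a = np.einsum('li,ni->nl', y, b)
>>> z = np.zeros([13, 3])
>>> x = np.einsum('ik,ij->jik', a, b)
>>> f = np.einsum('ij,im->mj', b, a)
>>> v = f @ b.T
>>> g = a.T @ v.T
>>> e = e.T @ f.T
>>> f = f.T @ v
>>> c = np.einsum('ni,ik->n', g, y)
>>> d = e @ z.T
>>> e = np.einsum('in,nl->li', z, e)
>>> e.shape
(3, 13)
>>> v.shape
(3, 13)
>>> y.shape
(3, 17)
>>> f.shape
(17, 13)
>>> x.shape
(17, 13, 3)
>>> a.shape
(13, 3)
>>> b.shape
(13, 17)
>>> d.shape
(3, 13)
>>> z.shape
(13, 3)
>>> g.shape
(3, 3)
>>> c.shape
(3,)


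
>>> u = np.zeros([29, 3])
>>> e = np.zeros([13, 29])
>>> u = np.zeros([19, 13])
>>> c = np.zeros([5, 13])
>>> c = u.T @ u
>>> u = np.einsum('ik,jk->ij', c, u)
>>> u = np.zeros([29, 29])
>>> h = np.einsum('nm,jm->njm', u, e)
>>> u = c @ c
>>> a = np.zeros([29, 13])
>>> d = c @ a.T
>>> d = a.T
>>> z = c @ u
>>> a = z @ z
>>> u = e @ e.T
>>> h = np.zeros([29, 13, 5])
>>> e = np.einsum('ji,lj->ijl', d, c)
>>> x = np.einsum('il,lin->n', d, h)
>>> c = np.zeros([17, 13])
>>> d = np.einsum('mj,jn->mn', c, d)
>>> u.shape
(13, 13)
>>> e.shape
(29, 13, 13)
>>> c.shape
(17, 13)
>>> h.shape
(29, 13, 5)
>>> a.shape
(13, 13)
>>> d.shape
(17, 29)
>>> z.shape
(13, 13)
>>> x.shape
(5,)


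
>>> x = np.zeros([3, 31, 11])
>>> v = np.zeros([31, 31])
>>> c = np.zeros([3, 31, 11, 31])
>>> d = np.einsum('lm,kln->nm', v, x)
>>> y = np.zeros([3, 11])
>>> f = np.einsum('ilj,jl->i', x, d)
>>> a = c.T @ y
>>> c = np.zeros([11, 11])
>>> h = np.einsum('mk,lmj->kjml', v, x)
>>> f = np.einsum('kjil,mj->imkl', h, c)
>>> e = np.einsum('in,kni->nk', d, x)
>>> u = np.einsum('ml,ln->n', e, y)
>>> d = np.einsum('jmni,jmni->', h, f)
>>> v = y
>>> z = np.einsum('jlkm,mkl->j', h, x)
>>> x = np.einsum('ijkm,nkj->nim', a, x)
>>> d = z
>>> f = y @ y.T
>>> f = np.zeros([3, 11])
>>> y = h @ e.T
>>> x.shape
(3, 31, 11)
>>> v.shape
(3, 11)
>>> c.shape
(11, 11)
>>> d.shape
(31,)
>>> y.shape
(31, 11, 31, 31)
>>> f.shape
(3, 11)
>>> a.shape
(31, 11, 31, 11)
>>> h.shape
(31, 11, 31, 3)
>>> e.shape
(31, 3)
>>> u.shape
(11,)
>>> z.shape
(31,)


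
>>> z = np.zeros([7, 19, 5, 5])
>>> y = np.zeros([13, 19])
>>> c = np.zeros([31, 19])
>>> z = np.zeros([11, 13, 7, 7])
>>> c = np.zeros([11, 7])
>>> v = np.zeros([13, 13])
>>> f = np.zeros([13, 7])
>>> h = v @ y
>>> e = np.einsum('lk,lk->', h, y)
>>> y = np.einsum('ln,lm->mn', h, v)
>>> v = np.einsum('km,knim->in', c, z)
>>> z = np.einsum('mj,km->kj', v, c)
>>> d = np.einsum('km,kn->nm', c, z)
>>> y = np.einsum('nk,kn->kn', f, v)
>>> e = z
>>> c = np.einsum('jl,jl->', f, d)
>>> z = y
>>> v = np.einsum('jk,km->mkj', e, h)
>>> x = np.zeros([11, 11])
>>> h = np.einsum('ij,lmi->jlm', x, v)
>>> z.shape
(7, 13)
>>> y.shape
(7, 13)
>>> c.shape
()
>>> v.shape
(19, 13, 11)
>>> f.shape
(13, 7)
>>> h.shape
(11, 19, 13)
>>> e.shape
(11, 13)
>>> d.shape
(13, 7)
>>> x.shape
(11, 11)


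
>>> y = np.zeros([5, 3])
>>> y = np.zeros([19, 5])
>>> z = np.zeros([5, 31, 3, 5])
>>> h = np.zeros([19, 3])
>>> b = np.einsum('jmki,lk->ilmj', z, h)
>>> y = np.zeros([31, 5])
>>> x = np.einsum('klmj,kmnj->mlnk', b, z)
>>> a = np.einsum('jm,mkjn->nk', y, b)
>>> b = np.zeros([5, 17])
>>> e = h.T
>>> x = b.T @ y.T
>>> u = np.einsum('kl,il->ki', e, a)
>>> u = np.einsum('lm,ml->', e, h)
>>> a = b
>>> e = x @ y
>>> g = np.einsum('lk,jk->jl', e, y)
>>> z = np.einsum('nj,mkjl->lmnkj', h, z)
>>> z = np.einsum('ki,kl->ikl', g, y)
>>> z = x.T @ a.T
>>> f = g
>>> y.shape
(31, 5)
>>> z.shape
(31, 5)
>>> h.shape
(19, 3)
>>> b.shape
(5, 17)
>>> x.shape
(17, 31)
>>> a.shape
(5, 17)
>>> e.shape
(17, 5)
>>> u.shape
()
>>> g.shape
(31, 17)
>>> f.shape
(31, 17)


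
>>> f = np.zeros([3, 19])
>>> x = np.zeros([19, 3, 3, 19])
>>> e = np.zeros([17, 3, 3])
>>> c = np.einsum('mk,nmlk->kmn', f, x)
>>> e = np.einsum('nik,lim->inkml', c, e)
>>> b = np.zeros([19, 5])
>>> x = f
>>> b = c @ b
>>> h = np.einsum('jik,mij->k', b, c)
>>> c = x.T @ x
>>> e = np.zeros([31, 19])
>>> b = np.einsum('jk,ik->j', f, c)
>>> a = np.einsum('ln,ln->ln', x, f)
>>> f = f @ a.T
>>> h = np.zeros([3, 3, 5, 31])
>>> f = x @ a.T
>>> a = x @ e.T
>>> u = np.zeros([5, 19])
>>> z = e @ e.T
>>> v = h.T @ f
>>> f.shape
(3, 3)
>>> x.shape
(3, 19)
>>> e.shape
(31, 19)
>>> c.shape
(19, 19)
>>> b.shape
(3,)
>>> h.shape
(3, 3, 5, 31)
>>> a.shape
(3, 31)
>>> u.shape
(5, 19)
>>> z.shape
(31, 31)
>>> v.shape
(31, 5, 3, 3)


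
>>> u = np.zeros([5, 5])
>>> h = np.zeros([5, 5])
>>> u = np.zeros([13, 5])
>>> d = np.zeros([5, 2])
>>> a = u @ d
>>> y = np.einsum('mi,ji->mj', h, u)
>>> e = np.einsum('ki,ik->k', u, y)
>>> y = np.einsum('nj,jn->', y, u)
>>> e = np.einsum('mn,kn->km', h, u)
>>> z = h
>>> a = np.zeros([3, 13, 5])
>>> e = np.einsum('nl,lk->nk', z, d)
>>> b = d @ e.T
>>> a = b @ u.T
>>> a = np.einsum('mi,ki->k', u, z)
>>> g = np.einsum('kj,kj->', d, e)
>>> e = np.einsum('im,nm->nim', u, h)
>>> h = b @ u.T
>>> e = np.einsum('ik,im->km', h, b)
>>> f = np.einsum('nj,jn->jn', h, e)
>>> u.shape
(13, 5)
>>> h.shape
(5, 13)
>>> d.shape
(5, 2)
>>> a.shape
(5,)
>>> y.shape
()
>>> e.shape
(13, 5)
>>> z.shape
(5, 5)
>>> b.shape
(5, 5)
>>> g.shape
()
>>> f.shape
(13, 5)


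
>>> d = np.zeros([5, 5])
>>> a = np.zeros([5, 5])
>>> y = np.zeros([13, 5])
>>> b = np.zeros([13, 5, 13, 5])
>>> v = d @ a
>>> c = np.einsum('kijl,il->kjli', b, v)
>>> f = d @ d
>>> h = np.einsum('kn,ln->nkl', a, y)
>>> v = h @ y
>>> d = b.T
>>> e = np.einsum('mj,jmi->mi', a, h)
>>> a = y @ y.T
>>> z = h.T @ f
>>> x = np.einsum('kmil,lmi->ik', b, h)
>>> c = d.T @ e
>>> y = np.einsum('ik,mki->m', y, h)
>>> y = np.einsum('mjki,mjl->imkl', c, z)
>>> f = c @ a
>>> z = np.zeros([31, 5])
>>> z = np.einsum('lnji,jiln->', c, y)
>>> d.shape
(5, 13, 5, 13)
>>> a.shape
(13, 13)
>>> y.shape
(13, 13, 13, 5)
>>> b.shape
(13, 5, 13, 5)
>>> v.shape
(5, 5, 5)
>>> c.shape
(13, 5, 13, 13)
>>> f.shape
(13, 5, 13, 13)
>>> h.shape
(5, 5, 13)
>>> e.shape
(5, 13)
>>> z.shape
()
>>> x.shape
(13, 13)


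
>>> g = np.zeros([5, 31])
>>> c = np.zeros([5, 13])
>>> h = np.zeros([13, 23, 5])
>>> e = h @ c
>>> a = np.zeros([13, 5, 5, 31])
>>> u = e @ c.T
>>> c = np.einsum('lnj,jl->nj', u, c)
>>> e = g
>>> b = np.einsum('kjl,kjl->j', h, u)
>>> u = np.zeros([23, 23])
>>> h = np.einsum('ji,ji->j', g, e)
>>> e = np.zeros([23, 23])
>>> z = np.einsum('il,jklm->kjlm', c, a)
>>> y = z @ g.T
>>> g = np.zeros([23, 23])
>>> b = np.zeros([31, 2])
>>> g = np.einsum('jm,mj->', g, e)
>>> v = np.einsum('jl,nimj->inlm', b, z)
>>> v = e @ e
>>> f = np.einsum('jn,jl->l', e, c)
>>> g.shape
()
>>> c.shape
(23, 5)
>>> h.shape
(5,)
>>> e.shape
(23, 23)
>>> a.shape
(13, 5, 5, 31)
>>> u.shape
(23, 23)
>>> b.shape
(31, 2)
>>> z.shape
(5, 13, 5, 31)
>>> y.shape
(5, 13, 5, 5)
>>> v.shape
(23, 23)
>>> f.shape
(5,)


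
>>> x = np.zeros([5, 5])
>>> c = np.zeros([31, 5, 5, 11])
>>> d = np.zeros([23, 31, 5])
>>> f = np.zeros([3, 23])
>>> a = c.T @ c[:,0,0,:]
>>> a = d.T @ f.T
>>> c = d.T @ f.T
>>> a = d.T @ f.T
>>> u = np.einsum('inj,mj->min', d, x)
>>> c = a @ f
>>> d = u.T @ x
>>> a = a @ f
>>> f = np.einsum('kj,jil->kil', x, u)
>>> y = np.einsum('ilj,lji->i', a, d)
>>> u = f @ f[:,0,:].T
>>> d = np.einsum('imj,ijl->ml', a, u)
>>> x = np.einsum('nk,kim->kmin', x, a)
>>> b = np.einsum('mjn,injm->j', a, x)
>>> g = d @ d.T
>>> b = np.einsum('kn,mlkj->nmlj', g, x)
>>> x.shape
(5, 23, 31, 5)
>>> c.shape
(5, 31, 23)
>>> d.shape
(31, 5)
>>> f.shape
(5, 23, 31)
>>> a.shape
(5, 31, 23)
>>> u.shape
(5, 23, 5)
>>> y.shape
(5,)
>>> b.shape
(31, 5, 23, 5)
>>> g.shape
(31, 31)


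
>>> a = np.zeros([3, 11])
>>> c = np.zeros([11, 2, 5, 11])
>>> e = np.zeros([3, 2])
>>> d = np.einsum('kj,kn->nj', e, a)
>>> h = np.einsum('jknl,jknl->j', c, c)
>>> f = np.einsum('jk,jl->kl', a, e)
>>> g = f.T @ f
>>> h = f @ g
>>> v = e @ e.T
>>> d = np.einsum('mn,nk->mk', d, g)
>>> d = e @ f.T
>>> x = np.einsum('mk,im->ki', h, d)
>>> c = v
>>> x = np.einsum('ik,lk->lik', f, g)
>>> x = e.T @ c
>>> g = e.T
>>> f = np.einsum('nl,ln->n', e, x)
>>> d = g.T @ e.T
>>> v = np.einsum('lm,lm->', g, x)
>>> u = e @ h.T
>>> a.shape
(3, 11)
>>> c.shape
(3, 3)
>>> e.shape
(3, 2)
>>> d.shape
(3, 3)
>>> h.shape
(11, 2)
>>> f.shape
(3,)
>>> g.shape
(2, 3)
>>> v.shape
()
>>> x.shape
(2, 3)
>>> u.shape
(3, 11)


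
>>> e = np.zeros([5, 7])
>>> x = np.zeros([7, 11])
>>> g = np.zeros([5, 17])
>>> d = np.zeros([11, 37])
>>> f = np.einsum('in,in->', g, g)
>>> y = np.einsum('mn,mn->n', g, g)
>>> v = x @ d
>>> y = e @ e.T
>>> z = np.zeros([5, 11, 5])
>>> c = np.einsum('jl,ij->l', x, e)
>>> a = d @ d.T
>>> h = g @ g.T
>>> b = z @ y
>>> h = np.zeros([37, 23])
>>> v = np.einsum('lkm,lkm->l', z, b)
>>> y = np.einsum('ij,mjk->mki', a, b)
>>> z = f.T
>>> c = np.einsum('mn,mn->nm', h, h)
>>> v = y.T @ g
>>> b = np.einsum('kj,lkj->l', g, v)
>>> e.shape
(5, 7)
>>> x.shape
(7, 11)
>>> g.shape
(5, 17)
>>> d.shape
(11, 37)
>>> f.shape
()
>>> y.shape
(5, 5, 11)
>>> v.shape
(11, 5, 17)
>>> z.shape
()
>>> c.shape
(23, 37)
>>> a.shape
(11, 11)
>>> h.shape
(37, 23)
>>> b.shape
(11,)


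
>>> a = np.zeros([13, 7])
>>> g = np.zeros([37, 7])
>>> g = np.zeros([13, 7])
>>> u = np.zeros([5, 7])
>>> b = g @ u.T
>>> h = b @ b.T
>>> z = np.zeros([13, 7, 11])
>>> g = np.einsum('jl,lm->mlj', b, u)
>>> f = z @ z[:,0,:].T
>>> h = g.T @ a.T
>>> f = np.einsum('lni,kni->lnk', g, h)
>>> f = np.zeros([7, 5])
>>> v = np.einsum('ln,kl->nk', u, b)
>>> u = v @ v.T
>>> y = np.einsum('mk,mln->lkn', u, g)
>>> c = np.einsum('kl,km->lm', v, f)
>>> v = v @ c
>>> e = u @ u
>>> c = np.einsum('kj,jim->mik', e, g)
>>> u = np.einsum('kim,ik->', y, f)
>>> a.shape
(13, 7)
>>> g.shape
(7, 5, 13)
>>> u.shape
()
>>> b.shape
(13, 5)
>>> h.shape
(13, 5, 13)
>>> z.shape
(13, 7, 11)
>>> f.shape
(7, 5)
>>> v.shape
(7, 5)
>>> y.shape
(5, 7, 13)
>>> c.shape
(13, 5, 7)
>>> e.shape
(7, 7)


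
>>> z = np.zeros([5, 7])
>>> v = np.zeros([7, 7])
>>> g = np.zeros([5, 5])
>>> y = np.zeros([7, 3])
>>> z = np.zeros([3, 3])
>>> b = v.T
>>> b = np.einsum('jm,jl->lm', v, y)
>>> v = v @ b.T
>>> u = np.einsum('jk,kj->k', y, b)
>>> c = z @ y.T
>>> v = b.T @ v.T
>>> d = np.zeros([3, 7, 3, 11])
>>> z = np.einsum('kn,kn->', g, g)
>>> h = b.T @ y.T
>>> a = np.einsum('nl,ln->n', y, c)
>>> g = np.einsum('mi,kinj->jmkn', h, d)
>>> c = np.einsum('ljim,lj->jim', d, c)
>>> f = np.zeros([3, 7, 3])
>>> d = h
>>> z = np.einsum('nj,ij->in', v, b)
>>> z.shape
(3, 7)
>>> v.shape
(7, 7)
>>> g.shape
(11, 7, 3, 3)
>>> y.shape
(7, 3)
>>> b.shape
(3, 7)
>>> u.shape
(3,)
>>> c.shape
(7, 3, 11)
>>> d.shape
(7, 7)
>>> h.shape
(7, 7)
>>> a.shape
(7,)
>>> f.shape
(3, 7, 3)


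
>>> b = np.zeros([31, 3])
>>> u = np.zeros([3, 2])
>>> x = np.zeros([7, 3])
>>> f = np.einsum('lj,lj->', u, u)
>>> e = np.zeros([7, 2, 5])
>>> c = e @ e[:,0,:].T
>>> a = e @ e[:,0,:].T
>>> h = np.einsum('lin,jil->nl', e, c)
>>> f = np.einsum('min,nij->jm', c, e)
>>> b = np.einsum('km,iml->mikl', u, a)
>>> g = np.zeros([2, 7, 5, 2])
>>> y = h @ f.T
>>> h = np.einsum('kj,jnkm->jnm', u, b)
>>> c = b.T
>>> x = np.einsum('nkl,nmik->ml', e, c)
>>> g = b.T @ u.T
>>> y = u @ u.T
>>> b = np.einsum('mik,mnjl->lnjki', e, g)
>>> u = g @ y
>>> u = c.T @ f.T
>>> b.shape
(3, 3, 7, 5, 2)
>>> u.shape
(2, 7, 3, 5)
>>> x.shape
(3, 5)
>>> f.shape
(5, 7)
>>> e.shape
(7, 2, 5)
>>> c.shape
(7, 3, 7, 2)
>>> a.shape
(7, 2, 7)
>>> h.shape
(2, 7, 7)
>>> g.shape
(7, 3, 7, 3)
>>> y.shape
(3, 3)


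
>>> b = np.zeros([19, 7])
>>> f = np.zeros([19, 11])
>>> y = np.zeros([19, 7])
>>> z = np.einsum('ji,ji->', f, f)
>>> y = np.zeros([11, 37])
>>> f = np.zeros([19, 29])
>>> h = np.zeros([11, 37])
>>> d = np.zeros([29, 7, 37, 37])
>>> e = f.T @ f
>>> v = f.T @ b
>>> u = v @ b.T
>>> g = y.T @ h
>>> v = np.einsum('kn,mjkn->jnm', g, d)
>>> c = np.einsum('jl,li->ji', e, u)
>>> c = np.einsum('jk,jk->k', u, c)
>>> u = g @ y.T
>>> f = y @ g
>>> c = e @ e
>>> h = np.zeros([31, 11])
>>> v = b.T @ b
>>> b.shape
(19, 7)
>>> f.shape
(11, 37)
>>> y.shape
(11, 37)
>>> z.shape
()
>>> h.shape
(31, 11)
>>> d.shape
(29, 7, 37, 37)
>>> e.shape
(29, 29)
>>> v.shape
(7, 7)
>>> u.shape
(37, 11)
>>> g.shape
(37, 37)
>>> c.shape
(29, 29)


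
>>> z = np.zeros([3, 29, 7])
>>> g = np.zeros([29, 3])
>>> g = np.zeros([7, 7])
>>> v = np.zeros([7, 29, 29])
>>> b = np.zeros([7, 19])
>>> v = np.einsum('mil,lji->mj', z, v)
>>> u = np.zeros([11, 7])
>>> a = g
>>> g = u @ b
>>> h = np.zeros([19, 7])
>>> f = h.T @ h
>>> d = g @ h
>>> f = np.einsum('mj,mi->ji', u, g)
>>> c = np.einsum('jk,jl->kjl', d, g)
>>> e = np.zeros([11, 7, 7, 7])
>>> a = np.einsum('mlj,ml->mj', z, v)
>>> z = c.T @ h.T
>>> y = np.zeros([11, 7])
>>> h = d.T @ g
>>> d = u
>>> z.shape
(19, 11, 19)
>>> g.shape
(11, 19)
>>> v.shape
(3, 29)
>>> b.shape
(7, 19)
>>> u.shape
(11, 7)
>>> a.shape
(3, 7)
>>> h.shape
(7, 19)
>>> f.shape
(7, 19)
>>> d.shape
(11, 7)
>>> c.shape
(7, 11, 19)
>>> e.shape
(11, 7, 7, 7)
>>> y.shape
(11, 7)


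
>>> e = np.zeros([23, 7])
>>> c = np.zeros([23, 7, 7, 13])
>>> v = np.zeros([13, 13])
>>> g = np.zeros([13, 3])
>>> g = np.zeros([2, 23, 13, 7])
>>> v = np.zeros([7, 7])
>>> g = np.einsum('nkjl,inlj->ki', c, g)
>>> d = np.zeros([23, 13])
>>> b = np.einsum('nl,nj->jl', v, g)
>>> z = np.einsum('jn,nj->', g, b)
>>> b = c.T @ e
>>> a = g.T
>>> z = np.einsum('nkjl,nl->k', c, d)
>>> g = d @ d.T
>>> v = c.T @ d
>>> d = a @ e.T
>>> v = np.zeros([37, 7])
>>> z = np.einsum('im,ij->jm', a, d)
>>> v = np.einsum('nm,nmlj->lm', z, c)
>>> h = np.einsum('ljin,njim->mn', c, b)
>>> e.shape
(23, 7)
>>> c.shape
(23, 7, 7, 13)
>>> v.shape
(7, 7)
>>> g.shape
(23, 23)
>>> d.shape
(2, 23)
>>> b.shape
(13, 7, 7, 7)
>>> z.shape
(23, 7)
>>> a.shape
(2, 7)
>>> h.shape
(7, 13)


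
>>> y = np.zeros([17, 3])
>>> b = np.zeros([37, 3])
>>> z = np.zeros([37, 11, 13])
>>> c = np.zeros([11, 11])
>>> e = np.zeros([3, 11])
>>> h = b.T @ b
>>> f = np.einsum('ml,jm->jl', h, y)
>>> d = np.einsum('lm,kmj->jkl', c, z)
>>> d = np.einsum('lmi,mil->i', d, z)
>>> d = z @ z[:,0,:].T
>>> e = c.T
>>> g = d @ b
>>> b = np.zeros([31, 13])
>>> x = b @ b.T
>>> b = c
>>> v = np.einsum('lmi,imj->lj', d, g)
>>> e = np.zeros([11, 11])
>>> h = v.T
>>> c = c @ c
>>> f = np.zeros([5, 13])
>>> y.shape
(17, 3)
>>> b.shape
(11, 11)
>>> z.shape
(37, 11, 13)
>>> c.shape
(11, 11)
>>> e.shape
(11, 11)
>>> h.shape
(3, 37)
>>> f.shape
(5, 13)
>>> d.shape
(37, 11, 37)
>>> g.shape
(37, 11, 3)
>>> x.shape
(31, 31)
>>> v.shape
(37, 3)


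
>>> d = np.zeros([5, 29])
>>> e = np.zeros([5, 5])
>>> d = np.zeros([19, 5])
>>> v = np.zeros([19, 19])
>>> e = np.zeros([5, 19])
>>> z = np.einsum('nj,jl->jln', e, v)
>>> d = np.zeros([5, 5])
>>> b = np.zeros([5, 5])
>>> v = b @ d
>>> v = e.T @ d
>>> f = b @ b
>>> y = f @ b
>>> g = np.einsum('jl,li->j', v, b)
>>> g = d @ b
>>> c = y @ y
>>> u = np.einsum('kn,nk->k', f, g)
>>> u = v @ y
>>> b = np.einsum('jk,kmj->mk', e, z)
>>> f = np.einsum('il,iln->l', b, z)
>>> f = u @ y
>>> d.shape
(5, 5)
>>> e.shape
(5, 19)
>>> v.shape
(19, 5)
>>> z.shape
(19, 19, 5)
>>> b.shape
(19, 19)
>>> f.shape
(19, 5)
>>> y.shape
(5, 5)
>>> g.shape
(5, 5)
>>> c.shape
(5, 5)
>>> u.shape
(19, 5)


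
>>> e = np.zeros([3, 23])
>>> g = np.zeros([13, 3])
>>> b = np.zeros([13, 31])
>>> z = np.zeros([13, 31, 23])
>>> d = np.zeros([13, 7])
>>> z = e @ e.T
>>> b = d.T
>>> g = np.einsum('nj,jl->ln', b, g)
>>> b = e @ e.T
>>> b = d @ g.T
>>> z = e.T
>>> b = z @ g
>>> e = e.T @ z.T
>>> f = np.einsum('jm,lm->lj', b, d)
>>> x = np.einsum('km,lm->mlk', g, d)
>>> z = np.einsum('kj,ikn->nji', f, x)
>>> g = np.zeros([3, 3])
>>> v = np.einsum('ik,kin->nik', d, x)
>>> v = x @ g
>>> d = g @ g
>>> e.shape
(23, 23)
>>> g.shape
(3, 3)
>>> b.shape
(23, 7)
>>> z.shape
(3, 23, 7)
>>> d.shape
(3, 3)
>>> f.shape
(13, 23)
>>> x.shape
(7, 13, 3)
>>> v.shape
(7, 13, 3)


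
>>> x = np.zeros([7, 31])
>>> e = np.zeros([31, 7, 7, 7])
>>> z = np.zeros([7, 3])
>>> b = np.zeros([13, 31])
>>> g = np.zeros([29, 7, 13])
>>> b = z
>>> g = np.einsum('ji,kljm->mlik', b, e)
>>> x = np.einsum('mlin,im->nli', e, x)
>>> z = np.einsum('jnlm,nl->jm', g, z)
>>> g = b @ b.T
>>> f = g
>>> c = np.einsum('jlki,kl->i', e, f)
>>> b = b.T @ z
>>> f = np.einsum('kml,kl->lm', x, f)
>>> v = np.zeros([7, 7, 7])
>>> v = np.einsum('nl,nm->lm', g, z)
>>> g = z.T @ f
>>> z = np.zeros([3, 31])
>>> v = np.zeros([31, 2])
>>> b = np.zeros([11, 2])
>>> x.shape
(7, 7, 7)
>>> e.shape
(31, 7, 7, 7)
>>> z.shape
(3, 31)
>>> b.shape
(11, 2)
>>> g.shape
(31, 7)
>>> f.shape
(7, 7)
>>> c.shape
(7,)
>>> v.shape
(31, 2)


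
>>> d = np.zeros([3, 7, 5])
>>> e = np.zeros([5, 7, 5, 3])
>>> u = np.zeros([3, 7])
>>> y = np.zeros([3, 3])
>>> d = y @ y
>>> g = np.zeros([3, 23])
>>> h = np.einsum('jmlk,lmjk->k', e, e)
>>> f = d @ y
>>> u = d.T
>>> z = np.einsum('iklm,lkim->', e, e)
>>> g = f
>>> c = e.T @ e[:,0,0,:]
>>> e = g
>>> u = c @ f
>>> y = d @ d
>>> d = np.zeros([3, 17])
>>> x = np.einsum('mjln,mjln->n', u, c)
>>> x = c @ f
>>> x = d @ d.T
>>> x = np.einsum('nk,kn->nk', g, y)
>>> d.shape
(3, 17)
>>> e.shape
(3, 3)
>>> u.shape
(3, 5, 7, 3)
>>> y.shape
(3, 3)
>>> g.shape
(3, 3)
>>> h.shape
(3,)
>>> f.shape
(3, 3)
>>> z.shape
()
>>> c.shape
(3, 5, 7, 3)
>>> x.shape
(3, 3)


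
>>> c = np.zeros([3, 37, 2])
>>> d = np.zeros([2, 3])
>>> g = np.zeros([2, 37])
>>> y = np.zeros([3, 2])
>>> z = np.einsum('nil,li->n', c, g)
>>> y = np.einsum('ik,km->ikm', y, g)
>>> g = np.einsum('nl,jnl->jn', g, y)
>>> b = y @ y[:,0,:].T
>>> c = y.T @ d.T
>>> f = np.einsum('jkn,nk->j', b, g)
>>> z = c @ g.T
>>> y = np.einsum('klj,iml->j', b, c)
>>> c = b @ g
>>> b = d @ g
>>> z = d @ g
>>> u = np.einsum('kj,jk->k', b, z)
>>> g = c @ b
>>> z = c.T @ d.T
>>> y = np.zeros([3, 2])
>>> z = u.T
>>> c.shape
(3, 2, 2)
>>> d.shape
(2, 3)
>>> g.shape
(3, 2, 2)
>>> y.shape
(3, 2)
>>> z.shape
(2,)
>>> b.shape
(2, 2)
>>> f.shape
(3,)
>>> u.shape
(2,)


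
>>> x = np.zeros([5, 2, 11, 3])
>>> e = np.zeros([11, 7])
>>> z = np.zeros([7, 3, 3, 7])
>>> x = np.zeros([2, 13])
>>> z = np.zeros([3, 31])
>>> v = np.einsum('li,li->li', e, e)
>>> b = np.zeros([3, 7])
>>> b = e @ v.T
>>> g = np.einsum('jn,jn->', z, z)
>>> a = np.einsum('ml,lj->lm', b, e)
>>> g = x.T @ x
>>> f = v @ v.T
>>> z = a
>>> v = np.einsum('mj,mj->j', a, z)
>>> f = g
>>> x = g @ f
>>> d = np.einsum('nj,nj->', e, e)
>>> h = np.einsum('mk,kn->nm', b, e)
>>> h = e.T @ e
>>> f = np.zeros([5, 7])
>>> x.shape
(13, 13)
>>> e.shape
(11, 7)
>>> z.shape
(11, 11)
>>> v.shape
(11,)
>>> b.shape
(11, 11)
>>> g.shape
(13, 13)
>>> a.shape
(11, 11)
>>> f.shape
(5, 7)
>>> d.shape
()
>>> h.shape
(7, 7)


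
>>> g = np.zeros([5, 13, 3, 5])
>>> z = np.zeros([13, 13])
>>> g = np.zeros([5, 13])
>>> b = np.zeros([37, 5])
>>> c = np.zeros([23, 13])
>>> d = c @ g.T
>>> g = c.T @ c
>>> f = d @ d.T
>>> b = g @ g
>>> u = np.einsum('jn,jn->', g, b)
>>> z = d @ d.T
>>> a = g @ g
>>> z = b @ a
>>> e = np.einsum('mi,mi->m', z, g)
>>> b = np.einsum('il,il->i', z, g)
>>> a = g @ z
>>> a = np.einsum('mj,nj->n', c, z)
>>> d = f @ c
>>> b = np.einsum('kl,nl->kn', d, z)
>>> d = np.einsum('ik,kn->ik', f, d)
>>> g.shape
(13, 13)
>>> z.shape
(13, 13)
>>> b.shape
(23, 13)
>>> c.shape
(23, 13)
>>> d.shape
(23, 23)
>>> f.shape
(23, 23)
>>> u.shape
()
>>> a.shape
(13,)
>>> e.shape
(13,)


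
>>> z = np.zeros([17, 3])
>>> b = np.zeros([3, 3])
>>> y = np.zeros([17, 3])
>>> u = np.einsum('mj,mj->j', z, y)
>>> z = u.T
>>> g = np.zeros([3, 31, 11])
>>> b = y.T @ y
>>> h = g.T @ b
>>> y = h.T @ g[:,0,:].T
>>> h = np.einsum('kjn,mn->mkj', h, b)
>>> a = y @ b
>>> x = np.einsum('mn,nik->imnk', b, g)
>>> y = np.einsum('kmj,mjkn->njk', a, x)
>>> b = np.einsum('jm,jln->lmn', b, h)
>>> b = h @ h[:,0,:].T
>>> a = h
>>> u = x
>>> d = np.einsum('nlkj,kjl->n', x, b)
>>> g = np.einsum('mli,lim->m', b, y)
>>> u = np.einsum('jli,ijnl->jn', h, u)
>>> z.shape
(3,)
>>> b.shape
(3, 11, 3)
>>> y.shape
(11, 3, 3)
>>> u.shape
(3, 3)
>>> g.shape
(3,)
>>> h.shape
(3, 11, 31)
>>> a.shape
(3, 11, 31)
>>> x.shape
(31, 3, 3, 11)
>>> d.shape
(31,)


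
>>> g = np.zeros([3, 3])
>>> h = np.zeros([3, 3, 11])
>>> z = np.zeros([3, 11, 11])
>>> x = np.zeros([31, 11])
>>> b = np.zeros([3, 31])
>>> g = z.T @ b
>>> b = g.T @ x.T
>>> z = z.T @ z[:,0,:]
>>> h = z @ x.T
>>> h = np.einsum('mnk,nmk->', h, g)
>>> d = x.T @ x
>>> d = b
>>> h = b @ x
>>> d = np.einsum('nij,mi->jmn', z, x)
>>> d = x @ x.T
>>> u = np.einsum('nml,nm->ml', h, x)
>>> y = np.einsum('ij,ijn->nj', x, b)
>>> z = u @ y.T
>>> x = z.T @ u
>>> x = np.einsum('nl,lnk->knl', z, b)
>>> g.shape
(11, 11, 31)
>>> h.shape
(31, 11, 11)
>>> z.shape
(11, 31)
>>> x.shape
(31, 11, 31)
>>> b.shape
(31, 11, 31)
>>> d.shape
(31, 31)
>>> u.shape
(11, 11)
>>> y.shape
(31, 11)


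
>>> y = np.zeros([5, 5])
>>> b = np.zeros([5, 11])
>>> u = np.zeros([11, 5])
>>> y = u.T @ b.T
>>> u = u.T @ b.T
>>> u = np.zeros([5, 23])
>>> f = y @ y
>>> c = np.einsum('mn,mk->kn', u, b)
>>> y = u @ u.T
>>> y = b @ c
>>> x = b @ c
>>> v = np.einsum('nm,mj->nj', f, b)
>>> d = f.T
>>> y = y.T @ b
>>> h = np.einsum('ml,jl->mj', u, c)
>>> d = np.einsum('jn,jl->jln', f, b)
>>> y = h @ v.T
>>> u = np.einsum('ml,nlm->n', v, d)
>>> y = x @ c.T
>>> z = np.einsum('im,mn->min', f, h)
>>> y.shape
(5, 11)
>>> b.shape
(5, 11)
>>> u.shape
(5,)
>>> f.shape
(5, 5)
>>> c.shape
(11, 23)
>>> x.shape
(5, 23)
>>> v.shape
(5, 11)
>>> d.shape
(5, 11, 5)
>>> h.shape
(5, 11)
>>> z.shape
(5, 5, 11)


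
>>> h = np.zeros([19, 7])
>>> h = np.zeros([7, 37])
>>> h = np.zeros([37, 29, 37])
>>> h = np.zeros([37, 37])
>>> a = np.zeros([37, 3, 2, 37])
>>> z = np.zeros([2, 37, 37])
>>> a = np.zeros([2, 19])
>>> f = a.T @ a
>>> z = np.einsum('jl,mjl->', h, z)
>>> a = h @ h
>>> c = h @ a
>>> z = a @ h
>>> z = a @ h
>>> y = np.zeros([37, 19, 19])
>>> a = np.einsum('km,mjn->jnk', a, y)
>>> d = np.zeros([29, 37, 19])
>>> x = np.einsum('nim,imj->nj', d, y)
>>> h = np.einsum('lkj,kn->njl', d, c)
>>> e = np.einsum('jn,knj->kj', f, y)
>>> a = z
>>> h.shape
(37, 19, 29)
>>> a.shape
(37, 37)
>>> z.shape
(37, 37)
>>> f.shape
(19, 19)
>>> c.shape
(37, 37)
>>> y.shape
(37, 19, 19)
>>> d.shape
(29, 37, 19)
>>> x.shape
(29, 19)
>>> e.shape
(37, 19)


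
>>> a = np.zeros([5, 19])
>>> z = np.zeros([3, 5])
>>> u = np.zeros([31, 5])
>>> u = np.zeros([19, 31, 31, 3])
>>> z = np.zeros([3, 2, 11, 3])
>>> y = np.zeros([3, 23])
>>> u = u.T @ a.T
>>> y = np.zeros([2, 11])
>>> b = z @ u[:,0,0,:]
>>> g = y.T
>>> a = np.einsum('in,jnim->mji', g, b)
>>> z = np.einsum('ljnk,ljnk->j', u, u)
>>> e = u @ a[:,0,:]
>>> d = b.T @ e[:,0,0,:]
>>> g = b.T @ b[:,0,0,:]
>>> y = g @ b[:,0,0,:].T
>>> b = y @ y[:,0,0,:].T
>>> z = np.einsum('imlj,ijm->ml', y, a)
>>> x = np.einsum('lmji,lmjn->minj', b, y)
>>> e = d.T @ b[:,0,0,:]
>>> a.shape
(5, 3, 11)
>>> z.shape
(11, 2)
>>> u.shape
(3, 31, 31, 5)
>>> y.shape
(5, 11, 2, 3)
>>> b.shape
(5, 11, 2, 5)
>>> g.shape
(5, 11, 2, 5)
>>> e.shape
(11, 2, 11, 5)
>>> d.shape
(5, 11, 2, 11)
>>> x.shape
(11, 5, 3, 2)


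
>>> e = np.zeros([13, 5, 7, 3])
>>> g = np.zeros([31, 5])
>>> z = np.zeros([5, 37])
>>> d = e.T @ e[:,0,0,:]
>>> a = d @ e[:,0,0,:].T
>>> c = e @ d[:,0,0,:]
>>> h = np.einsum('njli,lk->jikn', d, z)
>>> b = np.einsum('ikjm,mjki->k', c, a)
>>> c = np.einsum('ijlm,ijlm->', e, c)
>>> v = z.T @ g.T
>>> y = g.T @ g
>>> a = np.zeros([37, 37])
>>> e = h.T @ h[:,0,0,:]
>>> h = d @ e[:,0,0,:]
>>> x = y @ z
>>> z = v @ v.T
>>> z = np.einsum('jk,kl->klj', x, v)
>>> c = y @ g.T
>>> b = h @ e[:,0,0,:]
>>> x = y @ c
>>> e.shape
(3, 37, 3, 3)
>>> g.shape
(31, 5)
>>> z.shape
(37, 31, 5)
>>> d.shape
(3, 7, 5, 3)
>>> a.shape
(37, 37)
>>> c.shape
(5, 31)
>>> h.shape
(3, 7, 5, 3)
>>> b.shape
(3, 7, 5, 3)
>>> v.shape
(37, 31)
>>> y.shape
(5, 5)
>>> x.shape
(5, 31)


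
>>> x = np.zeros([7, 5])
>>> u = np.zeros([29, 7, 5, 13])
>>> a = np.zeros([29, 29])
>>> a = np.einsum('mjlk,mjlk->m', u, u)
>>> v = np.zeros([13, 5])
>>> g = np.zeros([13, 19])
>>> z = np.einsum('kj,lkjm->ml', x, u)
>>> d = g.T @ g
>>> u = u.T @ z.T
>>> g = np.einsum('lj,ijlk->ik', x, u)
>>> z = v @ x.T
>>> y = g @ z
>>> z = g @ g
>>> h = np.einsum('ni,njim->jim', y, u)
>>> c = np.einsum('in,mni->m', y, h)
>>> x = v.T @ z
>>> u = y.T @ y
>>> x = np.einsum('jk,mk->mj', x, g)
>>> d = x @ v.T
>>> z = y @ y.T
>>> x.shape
(13, 5)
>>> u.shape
(7, 7)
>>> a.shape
(29,)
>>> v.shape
(13, 5)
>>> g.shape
(13, 13)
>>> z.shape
(13, 13)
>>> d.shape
(13, 13)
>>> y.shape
(13, 7)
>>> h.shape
(5, 7, 13)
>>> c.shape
(5,)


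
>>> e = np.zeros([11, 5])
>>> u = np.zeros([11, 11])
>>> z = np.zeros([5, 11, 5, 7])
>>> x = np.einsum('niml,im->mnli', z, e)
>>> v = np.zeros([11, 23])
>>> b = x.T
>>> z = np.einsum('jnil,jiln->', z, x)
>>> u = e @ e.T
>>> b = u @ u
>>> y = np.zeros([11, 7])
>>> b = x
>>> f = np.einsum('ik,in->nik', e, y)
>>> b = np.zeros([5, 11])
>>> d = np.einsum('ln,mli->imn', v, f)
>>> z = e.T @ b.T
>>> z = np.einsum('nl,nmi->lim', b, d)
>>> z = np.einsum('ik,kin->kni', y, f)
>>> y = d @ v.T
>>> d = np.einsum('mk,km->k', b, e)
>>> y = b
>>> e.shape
(11, 5)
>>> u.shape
(11, 11)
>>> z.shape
(7, 5, 11)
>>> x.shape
(5, 5, 7, 11)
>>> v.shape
(11, 23)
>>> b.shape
(5, 11)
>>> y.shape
(5, 11)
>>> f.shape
(7, 11, 5)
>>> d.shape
(11,)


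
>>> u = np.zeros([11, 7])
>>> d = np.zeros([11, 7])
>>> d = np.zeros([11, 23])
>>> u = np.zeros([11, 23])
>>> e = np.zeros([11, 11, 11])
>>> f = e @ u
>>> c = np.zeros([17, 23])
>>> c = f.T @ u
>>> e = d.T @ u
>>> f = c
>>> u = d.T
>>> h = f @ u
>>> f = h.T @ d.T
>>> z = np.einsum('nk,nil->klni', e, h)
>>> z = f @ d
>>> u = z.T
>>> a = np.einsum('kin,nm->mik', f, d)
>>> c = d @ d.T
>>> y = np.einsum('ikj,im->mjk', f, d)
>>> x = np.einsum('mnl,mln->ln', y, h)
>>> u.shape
(23, 11, 11)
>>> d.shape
(11, 23)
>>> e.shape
(23, 23)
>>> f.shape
(11, 11, 11)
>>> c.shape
(11, 11)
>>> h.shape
(23, 11, 11)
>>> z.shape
(11, 11, 23)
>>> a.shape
(23, 11, 11)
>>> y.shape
(23, 11, 11)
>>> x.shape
(11, 11)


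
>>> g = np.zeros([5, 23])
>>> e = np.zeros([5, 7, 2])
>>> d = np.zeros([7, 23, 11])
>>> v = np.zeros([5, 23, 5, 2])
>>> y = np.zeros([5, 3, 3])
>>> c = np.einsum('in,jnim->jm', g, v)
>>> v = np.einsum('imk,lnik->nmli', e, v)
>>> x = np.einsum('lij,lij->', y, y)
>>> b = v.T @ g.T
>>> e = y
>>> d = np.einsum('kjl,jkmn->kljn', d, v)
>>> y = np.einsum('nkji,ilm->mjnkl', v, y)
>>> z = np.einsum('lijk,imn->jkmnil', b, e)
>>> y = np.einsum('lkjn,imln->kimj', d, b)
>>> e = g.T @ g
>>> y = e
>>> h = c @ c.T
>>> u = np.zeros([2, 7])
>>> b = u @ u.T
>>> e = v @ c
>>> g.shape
(5, 23)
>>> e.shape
(23, 7, 5, 2)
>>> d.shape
(7, 11, 23, 5)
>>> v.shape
(23, 7, 5, 5)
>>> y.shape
(23, 23)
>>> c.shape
(5, 2)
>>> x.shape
()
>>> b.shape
(2, 2)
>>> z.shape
(7, 5, 3, 3, 5, 5)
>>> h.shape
(5, 5)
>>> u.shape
(2, 7)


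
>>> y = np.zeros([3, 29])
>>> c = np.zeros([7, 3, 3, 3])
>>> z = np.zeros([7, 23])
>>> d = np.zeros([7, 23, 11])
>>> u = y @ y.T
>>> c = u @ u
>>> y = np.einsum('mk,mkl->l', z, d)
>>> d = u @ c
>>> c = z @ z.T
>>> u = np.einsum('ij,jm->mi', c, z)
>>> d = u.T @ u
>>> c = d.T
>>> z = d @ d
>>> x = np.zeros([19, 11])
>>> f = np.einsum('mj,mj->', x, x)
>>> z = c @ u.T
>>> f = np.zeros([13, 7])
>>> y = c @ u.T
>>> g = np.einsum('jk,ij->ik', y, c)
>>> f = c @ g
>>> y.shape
(7, 23)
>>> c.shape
(7, 7)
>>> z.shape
(7, 23)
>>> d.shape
(7, 7)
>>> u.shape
(23, 7)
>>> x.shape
(19, 11)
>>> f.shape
(7, 23)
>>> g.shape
(7, 23)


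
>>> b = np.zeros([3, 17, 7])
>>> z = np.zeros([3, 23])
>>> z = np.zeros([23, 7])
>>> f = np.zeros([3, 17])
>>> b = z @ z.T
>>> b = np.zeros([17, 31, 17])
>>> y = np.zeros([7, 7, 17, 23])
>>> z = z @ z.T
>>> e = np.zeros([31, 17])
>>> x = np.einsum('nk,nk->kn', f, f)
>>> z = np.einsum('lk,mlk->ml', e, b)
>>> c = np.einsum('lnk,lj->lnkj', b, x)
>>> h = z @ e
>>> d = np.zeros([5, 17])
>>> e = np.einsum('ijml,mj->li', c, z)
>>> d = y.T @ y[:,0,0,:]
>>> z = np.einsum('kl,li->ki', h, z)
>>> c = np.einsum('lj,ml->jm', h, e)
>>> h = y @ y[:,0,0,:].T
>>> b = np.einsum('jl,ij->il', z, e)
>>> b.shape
(3, 31)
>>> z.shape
(17, 31)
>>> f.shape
(3, 17)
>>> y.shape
(7, 7, 17, 23)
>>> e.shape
(3, 17)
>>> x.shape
(17, 3)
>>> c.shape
(17, 3)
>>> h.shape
(7, 7, 17, 7)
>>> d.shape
(23, 17, 7, 23)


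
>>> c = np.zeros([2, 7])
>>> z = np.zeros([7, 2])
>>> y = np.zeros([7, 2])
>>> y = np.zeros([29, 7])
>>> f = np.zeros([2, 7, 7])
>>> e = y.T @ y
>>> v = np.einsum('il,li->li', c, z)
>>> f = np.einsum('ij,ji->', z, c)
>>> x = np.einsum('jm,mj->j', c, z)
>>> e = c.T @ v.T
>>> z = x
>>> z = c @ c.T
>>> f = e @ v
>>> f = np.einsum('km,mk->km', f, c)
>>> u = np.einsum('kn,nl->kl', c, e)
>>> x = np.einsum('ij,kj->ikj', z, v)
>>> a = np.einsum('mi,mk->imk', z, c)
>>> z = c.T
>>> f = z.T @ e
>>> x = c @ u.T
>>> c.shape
(2, 7)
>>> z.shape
(7, 2)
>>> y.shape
(29, 7)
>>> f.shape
(2, 7)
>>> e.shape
(7, 7)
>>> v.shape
(7, 2)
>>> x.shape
(2, 2)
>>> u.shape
(2, 7)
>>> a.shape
(2, 2, 7)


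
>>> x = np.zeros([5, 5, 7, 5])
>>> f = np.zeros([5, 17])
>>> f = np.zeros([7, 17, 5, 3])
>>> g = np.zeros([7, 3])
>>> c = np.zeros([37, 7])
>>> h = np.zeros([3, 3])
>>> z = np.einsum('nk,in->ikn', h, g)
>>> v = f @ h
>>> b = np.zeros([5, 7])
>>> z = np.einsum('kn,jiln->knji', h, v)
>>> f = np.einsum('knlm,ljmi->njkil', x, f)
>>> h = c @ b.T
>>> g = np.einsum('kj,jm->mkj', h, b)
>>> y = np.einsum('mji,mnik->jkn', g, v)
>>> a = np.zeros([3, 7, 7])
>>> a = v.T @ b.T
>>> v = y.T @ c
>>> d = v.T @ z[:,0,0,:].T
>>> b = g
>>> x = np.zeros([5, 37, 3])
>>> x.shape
(5, 37, 3)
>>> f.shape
(5, 17, 5, 3, 7)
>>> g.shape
(7, 37, 5)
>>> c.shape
(37, 7)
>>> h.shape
(37, 5)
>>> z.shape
(3, 3, 7, 17)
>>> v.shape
(17, 3, 7)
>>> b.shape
(7, 37, 5)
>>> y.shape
(37, 3, 17)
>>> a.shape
(3, 5, 17, 5)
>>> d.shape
(7, 3, 3)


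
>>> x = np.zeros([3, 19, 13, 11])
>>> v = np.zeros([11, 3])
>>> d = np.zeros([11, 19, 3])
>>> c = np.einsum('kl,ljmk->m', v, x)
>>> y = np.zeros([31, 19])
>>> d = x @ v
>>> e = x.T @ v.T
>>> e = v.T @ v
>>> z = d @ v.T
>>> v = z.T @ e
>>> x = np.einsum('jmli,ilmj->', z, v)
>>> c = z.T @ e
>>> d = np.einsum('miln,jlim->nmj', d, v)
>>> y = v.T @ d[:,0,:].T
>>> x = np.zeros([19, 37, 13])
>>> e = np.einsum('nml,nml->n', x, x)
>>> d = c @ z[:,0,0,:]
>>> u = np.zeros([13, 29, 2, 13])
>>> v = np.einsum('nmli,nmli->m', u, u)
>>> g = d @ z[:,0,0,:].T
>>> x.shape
(19, 37, 13)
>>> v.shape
(29,)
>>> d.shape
(11, 13, 19, 11)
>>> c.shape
(11, 13, 19, 3)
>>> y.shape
(3, 19, 13, 3)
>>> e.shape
(19,)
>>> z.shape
(3, 19, 13, 11)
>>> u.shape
(13, 29, 2, 13)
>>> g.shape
(11, 13, 19, 3)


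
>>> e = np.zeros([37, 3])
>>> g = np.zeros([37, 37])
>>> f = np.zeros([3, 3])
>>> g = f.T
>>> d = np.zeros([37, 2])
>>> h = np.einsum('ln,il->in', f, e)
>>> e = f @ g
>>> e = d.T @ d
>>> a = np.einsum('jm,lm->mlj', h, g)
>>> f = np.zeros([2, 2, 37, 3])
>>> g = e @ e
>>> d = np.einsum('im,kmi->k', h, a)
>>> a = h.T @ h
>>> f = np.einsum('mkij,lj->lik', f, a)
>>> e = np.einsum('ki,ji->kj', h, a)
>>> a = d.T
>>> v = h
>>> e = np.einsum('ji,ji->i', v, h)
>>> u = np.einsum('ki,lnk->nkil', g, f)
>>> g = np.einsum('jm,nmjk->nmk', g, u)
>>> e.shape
(3,)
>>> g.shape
(37, 2, 3)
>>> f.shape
(3, 37, 2)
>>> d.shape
(3,)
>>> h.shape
(37, 3)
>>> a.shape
(3,)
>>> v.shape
(37, 3)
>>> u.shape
(37, 2, 2, 3)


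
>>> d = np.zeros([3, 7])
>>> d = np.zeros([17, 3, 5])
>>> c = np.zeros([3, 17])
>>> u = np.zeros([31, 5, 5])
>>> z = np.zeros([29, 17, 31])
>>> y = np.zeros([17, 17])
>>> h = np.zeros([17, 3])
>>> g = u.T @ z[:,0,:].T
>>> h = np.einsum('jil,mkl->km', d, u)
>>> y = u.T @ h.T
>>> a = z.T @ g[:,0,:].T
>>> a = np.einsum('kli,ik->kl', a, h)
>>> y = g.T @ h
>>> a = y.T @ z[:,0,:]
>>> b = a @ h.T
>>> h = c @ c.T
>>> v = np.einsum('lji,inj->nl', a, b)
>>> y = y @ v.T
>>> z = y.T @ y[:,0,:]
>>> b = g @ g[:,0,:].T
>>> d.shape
(17, 3, 5)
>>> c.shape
(3, 17)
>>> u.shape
(31, 5, 5)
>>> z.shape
(5, 5, 5)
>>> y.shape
(29, 5, 5)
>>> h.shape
(3, 3)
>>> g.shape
(5, 5, 29)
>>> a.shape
(31, 5, 31)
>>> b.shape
(5, 5, 5)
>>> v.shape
(5, 31)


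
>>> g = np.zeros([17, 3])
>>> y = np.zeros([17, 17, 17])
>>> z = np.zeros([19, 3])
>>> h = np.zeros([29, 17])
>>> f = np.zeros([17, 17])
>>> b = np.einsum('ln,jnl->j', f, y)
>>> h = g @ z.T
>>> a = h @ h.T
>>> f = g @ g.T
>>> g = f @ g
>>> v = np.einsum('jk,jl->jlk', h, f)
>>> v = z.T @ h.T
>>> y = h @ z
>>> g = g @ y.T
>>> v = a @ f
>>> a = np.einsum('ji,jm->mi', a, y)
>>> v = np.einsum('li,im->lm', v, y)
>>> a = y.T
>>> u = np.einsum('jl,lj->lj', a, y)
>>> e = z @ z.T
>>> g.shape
(17, 17)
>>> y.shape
(17, 3)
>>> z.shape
(19, 3)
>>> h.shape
(17, 19)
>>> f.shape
(17, 17)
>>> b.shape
(17,)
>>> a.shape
(3, 17)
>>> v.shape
(17, 3)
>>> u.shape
(17, 3)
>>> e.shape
(19, 19)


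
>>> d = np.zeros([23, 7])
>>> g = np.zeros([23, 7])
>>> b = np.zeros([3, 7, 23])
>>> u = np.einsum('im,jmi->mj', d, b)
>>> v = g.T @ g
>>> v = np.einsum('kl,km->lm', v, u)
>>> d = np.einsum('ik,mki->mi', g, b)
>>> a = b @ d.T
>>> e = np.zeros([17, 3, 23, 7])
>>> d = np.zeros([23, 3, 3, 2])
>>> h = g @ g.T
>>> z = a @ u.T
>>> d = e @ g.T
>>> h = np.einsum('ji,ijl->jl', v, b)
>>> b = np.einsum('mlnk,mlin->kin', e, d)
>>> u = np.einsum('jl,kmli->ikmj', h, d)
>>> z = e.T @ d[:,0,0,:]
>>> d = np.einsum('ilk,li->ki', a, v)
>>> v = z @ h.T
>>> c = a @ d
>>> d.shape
(3, 3)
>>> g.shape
(23, 7)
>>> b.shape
(7, 23, 23)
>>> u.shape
(23, 17, 3, 7)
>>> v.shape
(7, 23, 3, 7)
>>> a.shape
(3, 7, 3)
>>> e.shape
(17, 3, 23, 7)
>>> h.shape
(7, 23)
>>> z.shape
(7, 23, 3, 23)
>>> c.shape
(3, 7, 3)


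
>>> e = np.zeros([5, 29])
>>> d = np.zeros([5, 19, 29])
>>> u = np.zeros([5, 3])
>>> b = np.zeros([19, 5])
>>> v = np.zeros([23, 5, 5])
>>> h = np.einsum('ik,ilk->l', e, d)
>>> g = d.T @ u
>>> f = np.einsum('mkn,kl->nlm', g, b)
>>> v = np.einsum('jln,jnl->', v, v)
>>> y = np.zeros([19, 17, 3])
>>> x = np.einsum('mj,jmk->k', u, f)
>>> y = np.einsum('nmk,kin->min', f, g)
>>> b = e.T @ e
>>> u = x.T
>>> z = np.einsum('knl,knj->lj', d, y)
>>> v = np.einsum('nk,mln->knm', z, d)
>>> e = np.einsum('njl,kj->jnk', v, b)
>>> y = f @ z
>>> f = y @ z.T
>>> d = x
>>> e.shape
(29, 3, 29)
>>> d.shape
(29,)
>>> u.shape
(29,)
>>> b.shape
(29, 29)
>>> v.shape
(3, 29, 5)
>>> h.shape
(19,)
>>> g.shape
(29, 19, 3)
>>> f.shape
(3, 5, 29)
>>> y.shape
(3, 5, 3)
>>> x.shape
(29,)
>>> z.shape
(29, 3)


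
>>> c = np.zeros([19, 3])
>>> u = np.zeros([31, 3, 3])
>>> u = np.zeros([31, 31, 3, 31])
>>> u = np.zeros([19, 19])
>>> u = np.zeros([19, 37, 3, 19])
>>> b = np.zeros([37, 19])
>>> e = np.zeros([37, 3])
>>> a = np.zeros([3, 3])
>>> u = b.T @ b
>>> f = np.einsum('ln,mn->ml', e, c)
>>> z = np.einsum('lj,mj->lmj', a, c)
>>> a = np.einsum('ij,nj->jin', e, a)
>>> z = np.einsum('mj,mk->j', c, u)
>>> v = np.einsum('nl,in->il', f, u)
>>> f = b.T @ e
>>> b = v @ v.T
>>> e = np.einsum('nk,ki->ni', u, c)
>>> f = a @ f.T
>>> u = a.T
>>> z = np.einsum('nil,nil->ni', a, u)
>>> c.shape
(19, 3)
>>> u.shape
(3, 37, 3)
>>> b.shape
(19, 19)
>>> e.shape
(19, 3)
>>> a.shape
(3, 37, 3)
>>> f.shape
(3, 37, 19)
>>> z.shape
(3, 37)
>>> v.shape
(19, 37)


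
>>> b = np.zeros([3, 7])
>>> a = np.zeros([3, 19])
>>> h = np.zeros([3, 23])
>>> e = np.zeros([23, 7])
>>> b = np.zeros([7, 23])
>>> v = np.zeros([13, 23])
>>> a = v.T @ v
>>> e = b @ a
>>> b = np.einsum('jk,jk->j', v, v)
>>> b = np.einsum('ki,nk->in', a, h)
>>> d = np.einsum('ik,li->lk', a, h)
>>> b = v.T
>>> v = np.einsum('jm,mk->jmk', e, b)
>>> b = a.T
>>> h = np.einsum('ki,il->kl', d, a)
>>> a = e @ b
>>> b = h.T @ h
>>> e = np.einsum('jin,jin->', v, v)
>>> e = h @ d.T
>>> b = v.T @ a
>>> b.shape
(13, 23, 23)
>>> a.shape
(7, 23)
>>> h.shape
(3, 23)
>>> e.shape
(3, 3)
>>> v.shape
(7, 23, 13)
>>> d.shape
(3, 23)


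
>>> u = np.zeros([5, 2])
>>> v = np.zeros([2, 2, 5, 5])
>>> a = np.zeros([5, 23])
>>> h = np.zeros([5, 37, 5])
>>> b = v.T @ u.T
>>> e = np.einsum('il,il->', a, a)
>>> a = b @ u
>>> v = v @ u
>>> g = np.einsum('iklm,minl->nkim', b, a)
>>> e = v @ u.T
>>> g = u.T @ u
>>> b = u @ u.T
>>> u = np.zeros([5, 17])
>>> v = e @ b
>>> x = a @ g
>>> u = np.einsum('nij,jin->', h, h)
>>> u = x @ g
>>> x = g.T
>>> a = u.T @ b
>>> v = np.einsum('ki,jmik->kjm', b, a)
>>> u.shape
(5, 5, 2, 2)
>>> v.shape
(5, 2, 2)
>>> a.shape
(2, 2, 5, 5)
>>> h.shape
(5, 37, 5)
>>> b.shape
(5, 5)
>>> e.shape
(2, 2, 5, 5)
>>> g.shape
(2, 2)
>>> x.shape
(2, 2)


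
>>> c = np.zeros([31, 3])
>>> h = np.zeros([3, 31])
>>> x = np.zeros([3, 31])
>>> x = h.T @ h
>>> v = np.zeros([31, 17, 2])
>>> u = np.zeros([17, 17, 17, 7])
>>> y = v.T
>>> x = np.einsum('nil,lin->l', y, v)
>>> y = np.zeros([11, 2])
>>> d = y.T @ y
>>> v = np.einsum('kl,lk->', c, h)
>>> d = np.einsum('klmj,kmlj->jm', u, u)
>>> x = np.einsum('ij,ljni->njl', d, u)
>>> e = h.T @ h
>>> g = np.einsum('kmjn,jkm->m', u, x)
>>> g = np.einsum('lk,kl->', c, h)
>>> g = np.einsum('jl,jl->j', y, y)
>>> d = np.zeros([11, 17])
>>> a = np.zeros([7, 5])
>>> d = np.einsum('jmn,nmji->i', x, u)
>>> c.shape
(31, 3)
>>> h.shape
(3, 31)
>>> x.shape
(17, 17, 17)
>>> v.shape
()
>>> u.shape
(17, 17, 17, 7)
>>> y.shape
(11, 2)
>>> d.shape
(7,)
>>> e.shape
(31, 31)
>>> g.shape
(11,)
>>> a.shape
(7, 5)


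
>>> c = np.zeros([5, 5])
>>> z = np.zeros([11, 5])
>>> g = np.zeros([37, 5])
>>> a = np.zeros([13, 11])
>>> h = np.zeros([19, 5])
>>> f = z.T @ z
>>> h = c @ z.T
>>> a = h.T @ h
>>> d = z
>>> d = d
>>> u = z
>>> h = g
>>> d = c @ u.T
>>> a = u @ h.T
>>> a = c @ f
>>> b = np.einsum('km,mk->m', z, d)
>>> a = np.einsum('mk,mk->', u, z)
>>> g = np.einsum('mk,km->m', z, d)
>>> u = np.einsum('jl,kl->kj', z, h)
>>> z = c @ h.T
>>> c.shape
(5, 5)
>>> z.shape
(5, 37)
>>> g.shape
(11,)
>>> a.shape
()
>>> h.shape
(37, 5)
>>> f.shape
(5, 5)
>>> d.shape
(5, 11)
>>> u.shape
(37, 11)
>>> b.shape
(5,)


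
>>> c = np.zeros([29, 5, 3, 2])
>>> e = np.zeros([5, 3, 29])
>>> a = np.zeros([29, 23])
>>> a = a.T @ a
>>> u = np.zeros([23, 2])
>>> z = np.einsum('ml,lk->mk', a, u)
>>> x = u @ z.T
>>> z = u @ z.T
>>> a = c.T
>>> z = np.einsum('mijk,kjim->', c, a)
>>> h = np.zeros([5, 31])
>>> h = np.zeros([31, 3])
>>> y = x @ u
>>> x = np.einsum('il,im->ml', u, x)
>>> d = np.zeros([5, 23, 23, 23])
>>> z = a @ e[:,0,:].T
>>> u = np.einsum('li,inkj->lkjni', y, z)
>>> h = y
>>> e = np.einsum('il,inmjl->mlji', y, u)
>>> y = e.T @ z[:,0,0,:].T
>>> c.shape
(29, 5, 3, 2)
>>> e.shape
(5, 2, 3, 23)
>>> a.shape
(2, 3, 5, 29)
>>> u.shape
(23, 5, 5, 3, 2)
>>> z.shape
(2, 3, 5, 5)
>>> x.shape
(23, 2)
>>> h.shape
(23, 2)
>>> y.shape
(23, 3, 2, 2)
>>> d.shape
(5, 23, 23, 23)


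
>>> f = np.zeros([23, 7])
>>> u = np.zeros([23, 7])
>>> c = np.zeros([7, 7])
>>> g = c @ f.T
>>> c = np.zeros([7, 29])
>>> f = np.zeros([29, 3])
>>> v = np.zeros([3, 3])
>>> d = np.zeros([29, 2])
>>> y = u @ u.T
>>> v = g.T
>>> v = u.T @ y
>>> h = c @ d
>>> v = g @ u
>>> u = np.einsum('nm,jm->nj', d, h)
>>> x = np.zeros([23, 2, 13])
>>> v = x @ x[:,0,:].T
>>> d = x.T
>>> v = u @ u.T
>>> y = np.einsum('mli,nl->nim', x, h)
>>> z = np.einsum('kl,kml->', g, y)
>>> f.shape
(29, 3)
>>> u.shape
(29, 7)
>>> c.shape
(7, 29)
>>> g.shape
(7, 23)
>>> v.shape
(29, 29)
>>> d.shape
(13, 2, 23)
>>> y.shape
(7, 13, 23)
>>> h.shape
(7, 2)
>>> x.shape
(23, 2, 13)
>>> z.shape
()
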